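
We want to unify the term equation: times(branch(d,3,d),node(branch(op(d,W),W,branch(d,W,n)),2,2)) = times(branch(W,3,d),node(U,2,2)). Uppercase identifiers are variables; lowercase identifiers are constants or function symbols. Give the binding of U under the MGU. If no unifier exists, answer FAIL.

branch(op(d,d),d,branch(d,d,n))

Decompose times/2: branch(d,3,d) = branch(W,3,d),  node(branch(op(d,W),W,branch(d,W,n)),2,2) = node(U,2,2).
Decompose branch/3: d = W,  3 = 3,  d = d.
Bind W := d; substituting into the one remaining equation that mentions W gives: node(branch(op(d,d),d,branch(d,d,n)),2,2) = node(U,2,2).
Delete trivial equation 3 = 3.
Delete trivial equation d = d.
Decompose node/3: branch(op(d,d),d,branch(d,d,n)) = U,  2 = 2,  2 = 2.
Bind U := branch(op(d,d),d,branch(d,d,n)); no other remaining equation mentions U.
Delete trivial equation 2 = 2.
Delete trivial equation 2 = 2.
MGU = { W -> d, U -> branch(op(d,d),d,branch(d,d,n)) }, so U -> branch(op(d,d),d,branch(d,d,n)).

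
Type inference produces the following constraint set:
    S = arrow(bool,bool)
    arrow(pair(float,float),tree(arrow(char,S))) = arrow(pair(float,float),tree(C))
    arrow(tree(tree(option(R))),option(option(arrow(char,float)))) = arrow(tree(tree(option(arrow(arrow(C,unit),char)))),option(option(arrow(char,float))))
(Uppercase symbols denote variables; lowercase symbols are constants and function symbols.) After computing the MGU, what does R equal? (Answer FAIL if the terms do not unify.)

Bind S := arrow(bool,bool); substituting into the one remaining equation that mentions S gives: arrow(pair(float,float),tree(arrow(char,arrow(bool,bool)))) = arrow(pair(float,float),tree(C)).
Decompose arrow/2: pair(float,float) = pair(float,float),  tree(arrow(char,arrow(bool,bool))) = tree(C).
Delete trivial equation pair(float,float) = pair(float,float).
Decompose tree/1: arrow(char,arrow(bool,bool)) = C.
Bind C := arrow(char,arrow(bool,bool)); substituting into the remaining equation gives: arrow(tree(tree(option(R))),option(option(arrow(char,float)))) = arrow(tree(tree(option(arrow(arrow(arrow(char,arrow(bool,bool)),unit),char)))),option(option(arrow(char,float)))).
Decompose arrow/2: tree(tree(option(R))) = tree(tree(option(arrow(arrow(arrow(char,arrow(bool,bool)),unit),char)))),  option(option(arrow(char,float))) = option(option(arrow(char,float))).
Decompose tree/1: tree(option(R)) = tree(option(arrow(arrow(arrow(char,arrow(bool,bool)),unit),char))).
Decompose tree/1: option(R) = option(arrow(arrow(arrow(char,arrow(bool,bool)),unit),char)).
Decompose option/1: R = arrow(arrow(arrow(char,arrow(bool,bool)),unit),char).
Bind R := arrow(arrow(arrow(char,arrow(bool,bool)),unit),char); no other remaining equation mentions R.
Delete trivial equation option(option(arrow(char,float))) = option(option(arrow(char,float))).
MGU = { S := arrow(bool,bool), C := arrow(char,arrow(bool,bool)), R := arrow(arrow(arrow(char,arrow(bool,bool)),unit),char) }, so R := arrow(arrow(arrow(char,arrow(bool,bool)),unit),char).

arrow(arrow(arrow(char,arrow(bool,bool)),unit),char)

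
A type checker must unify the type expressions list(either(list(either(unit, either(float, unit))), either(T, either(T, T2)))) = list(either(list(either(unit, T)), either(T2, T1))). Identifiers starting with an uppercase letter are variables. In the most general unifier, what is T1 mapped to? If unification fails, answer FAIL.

Decompose list/1: either(list(either(unit, either(float, unit))), either(T, either(T, T2))) = either(list(either(unit, T)), either(T2, T1)).
Decompose either/2: list(either(unit, either(float, unit))) = list(either(unit, T)),  either(T, either(T, T2)) = either(T2, T1).
Decompose list/1: either(unit, either(float, unit)) = either(unit, T).
Decompose either/2: unit = unit,  either(float, unit) = T.
Delete trivial equation unit = unit.
Bind T := either(float, unit); substituting into the remaining equation gives: either(either(float, unit), either(either(float, unit), T2)) = either(T2, T1).
Decompose either/2: either(float, unit) = T2,  either(either(float, unit), T2) = T1.
Bind T2 := either(float, unit); substituting into the remaining equation gives: either(either(float, unit), either(float, unit)) = T1.
Bind T1 := either(either(float, unit), either(float, unit)).
MGU = { T := either(float, unit), T2 := either(float, unit), T1 := either(either(float, unit), either(float, unit)) }, so T1 := either(either(float, unit), either(float, unit)).

either(either(float, unit), either(float, unit))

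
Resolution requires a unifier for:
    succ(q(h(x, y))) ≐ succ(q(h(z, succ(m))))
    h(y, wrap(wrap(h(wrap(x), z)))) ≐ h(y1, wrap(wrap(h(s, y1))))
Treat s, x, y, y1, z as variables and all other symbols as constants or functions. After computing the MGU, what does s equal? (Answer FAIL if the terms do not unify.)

Decompose succ/1: q(h(x, y)) ≐ q(h(z, succ(m))).
Decompose q/1: h(x, y) ≐ h(z, succ(m)).
Decompose h/2: x ≐ z,  y ≐ succ(m).
Bind x := z; substituting into the one remaining equation that mentions x gives: h(y, wrap(wrap(h(wrap(z), z)))) ≐ h(y1, wrap(wrap(h(s, y1)))).
Bind y := succ(m); substituting into the remaining equation gives: h(succ(m), wrap(wrap(h(wrap(z), z)))) ≐ h(y1, wrap(wrap(h(s, y1)))).
Decompose h/2: succ(m) ≐ y1,  wrap(wrap(h(wrap(z), z))) ≐ wrap(wrap(h(s, y1))).
Bind y1 := succ(m); substituting into the remaining equation gives: wrap(wrap(h(wrap(z), z))) ≐ wrap(wrap(h(s, succ(m)))).
Decompose wrap/1: wrap(h(wrap(z), z)) ≐ wrap(h(s, succ(m))).
Decompose wrap/1: h(wrap(z), z) ≐ h(s, succ(m)).
Decompose h/2: wrap(z) ≐ s,  z ≐ succ(m).
Bind s := wrap(z); no other remaining equation mentions s.
Bind z := succ(m). Substituting into the earlier bindings gives x := succ(m), s := wrap(succ(m)).
MGU = { x := succ(m), y := succ(m), y1 := succ(m), s := wrap(succ(m)), z := succ(m) }, so s := wrap(succ(m)).

wrap(succ(m))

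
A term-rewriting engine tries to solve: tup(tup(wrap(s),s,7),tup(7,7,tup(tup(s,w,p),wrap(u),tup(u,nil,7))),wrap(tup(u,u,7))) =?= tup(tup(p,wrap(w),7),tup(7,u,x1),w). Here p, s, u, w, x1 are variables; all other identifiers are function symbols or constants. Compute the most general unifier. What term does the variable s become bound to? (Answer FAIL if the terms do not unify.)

wrap(wrap(tup(7,7,7)))

Decompose tup/3: tup(wrap(s),s,7) =?= tup(p,wrap(w),7),  tup(7,7,tup(tup(s,w,p),wrap(u),tup(u,nil,7))) =?= tup(7,u,x1),  wrap(tup(u,u,7)) =?= w.
Decompose tup/3: wrap(s) =?= p,  s =?= wrap(w),  7 =?= 7.
Bind p := wrap(s); substituting into the one remaining equation that mentions p gives: tup(7,7,tup(tup(s,w,wrap(s)),wrap(u),tup(u,nil,7))) =?= tup(7,u,x1).
Bind s := wrap(w); substituting into the one remaining equation that mentions s gives: tup(7,7,tup(tup(wrap(w),w,wrap(wrap(w))),wrap(u),tup(u,nil,7))) =?= tup(7,u,x1). Substituting into the earlier binding gives p := wrap(wrap(w)).
Delete trivial equation 7 =?= 7.
Decompose tup/3: 7 =?= 7,  7 =?= u,  tup(tup(wrap(w),w,wrap(wrap(w))),wrap(u),tup(u,nil,7)) =?= x1.
Delete trivial equation 7 =?= 7.
Bind u := 7; substituting into the remaining equations gives: tup(tup(wrap(w),w,wrap(wrap(w))),wrap(7),tup(7,nil,7)) =?= x1,  wrap(tup(7,7,7)) =?= w.
Bind x1 := tup(tup(wrap(w),w,wrap(wrap(w))),wrap(7),tup(7,nil,7)); no other remaining equation mentions x1.
Bind w := wrap(tup(7,7,7)). Substituting into the earlier bindings gives p := wrap(wrap(wrap(tup(7,7,7)))), s := wrap(wrap(tup(7,7,7))), x1 := tup(tup(wrap(wrap(tup(7,7,7))),wrap(tup(7,7,7)),wrap(wrap(wrap(tup(7,7,7))))),wrap(7),tup(7,nil,7)).
MGU = { p := wrap(wrap(wrap(tup(7,7,7)))), s := wrap(wrap(tup(7,7,7))), u := 7, x1 := tup(tup(wrap(wrap(tup(7,7,7))),wrap(tup(7,7,7)),wrap(wrap(wrap(tup(7,7,7))))),wrap(7),tup(7,nil,7)), w := wrap(tup(7,7,7)) }, so s := wrap(wrap(tup(7,7,7))).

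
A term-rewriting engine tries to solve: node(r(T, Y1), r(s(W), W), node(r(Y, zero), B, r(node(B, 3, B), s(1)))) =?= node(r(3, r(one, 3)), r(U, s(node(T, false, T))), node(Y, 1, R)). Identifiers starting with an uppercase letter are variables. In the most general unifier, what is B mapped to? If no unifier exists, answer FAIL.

FAIL

Decompose node/3: r(T, Y1) =?= r(3, r(one, 3)),  r(s(W), W) =?= r(U, s(node(T, false, T))),  node(r(Y, zero), B, r(node(B, 3, B), s(1))) =?= node(Y, 1, R).
Decompose r/2: T =?= 3,  Y1 =?= r(one, 3).
Bind T := 3; substituting into the one remaining equation that mentions T gives: r(s(W), W) =?= r(U, s(node(3, false, 3))).
Bind Y1 := r(one, 3); no other remaining equation mentions Y1.
Decompose r/2: s(W) =?= U,  W =?= s(node(3, false, 3)).
Bind U := s(W); no other remaining equation mentions U.
Bind W := s(node(3, false, 3)); no other remaining equation mentions W. Substituting into the earlier binding gives U := s(s(node(3, false, 3))).
Decompose node/3: r(Y, zero) =?= Y,  B =?= 1,  r(node(B, 3, B), s(1)) =?= R.
Occurs check fails: Y occurs in r(Y, zero); the equation Y =?= r(Y, zero) has no finite solution.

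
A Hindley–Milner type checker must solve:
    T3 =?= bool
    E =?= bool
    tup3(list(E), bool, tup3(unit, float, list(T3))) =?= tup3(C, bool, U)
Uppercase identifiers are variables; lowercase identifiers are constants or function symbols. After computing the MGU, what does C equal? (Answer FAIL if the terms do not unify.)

list(bool)

Bind T3 := bool; substituting into the one remaining equation that mentions T3 gives: tup3(list(E), bool, tup3(unit, float, list(bool))) =?= tup3(C, bool, U).
Bind E := bool; substituting into the remaining equation gives: tup3(list(bool), bool, tup3(unit, float, list(bool))) =?= tup3(C, bool, U).
Decompose tup3/3: list(bool) =?= C,  bool =?= bool,  tup3(unit, float, list(bool)) =?= U.
Bind C := list(bool); no other remaining equation mentions C.
Delete trivial equation bool =?= bool.
Bind U := tup3(unit, float, list(bool)).
MGU = { T3 := bool, E := bool, C := list(bool), U := tup3(unit, float, list(bool)) }, so C := list(bool).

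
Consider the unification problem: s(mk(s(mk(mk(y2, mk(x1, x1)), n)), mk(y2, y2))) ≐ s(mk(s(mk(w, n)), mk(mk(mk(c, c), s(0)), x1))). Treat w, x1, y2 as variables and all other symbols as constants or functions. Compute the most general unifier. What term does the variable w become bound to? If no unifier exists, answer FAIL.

Decompose s/1: mk(s(mk(mk(y2, mk(x1, x1)), n)), mk(y2, y2)) ≐ mk(s(mk(w, n)), mk(mk(mk(c, c), s(0)), x1)).
Decompose mk/2: s(mk(mk(y2, mk(x1, x1)), n)) ≐ s(mk(w, n)),  mk(y2, y2) ≐ mk(mk(mk(c, c), s(0)), x1).
Decompose s/1: mk(mk(y2, mk(x1, x1)), n) ≐ mk(w, n).
Decompose mk/2: mk(y2, mk(x1, x1)) ≐ w,  n ≐ n.
Bind w := mk(y2, mk(x1, x1)); no other remaining equation mentions w.
Delete trivial equation n ≐ n.
Decompose mk/2: y2 ≐ mk(mk(c, c), s(0)),  y2 ≐ x1.
Bind y2 := mk(mk(c, c), s(0)); substituting into the remaining equation gives: mk(mk(c, c), s(0)) ≐ x1. Substituting into the earlier binding gives w := mk(mk(mk(c, c), s(0)), mk(x1, x1)).
Bind x1 := mk(mk(c, c), s(0)). Substituting into the earlier binding gives w := mk(mk(mk(c, c), s(0)), mk(mk(mk(c, c), s(0)), mk(mk(c, c), s(0)))).
MGU = { w := mk(mk(mk(c, c), s(0)), mk(mk(mk(c, c), s(0)), mk(mk(c, c), s(0)))), y2 := mk(mk(c, c), s(0)), x1 := mk(mk(c, c), s(0)) }, so w := mk(mk(mk(c, c), s(0)), mk(mk(mk(c, c), s(0)), mk(mk(c, c), s(0)))).

mk(mk(mk(c, c), s(0)), mk(mk(mk(c, c), s(0)), mk(mk(c, c), s(0))))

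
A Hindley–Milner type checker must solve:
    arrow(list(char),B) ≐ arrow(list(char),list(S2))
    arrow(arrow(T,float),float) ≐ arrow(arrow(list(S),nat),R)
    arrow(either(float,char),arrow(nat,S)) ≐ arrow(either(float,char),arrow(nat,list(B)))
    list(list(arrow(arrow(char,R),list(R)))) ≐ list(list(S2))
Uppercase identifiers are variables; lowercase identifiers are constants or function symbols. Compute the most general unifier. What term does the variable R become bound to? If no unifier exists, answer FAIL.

Decompose arrow/2: list(char) ≐ list(char),  B ≐ list(S2).
Delete trivial equation list(char) ≐ list(char).
Bind B := list(S2); substituting into the one remaining equation that mentions B gives: arrow(either(float,char),arrow(nat,S)) ≐ arrow(either(float,char),arrow(nat,list(list(S2)))).
Decompose arrow/2: arrow(T,float) ≐ arrow(list(S),nat),  float ≐ R.
Decompose arrow/2: T ≐ list(S),  float ≐ nat.
Bind T := list(S); no other remaining equation mentions T.
Clash: constants float and nat differ; no unifier exists.

FAIL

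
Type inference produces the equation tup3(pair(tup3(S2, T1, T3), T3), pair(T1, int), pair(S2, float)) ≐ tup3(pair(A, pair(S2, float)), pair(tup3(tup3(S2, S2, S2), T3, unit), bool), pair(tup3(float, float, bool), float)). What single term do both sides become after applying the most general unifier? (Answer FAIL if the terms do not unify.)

FAIL

Decompose tup3/3: pair(tup3(S2, T1, T3), T3) ≐ pair(A, pair(S2, float)),  pair(T1, int) ≐ pair(tup3(tup3(S2, S2, S2), T3, unit), bool),  pair(S2, float) ≐ pair(tup3(float, float, bool), float).
Decompose pair/2: tup3(S2, T1, T3) ≐ A,  T3 ≐ pair(S2, float).
Bind A := tup3(S2, T1, T3); no other remaining equation mentions A.
Bind T3 := pair(S2, float); substituting into the one remaining equation that mentions T3 gives: pair(T1, int) ≐ pair(tup3(tup3(S2, S2, S2), pair(S2, float), unit), bool). Substituting into the earlier binding gives A := tup3(S2, T1, pair(S2, float)).
Decompose pair/2: T1 ≐ tup3(tup3(S2, S2, S2), pair(S2, float), unit),  int ≐ bool.
Bind T1 := tup3(tup3(S2, S2, S2), pair(S2, float), unit); no other remaining equation mentions T1. Substituting into the earlier binding gives A := tup3(S2, tup3(tup3(S2, S2, S2), pair(S2, float), unit), pair(S2, float)).
Clash: constants int and bool differ; no unifier exists.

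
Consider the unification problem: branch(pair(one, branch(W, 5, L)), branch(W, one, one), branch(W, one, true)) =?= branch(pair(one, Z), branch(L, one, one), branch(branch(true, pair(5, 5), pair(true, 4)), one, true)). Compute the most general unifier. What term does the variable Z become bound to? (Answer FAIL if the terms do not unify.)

branch(branch(true, pair(5, 5), pair(true, 4)), 5, branch(true, pair(5, 5), pair(true, 4)))

Decompose branch/3: pair(one, branch(W, 5, L)) =?= pair(one, Z),  branch(W, one, one) =?= branch(L, one, one),  branch(W, one, true) =?= branch(branch(true, pair(5, 5), pair(true, 4)), one, true).
Decompose pair/2: one =?= one,  branch(W, 5, L) =?= Z.
Delete trivial equation one =?= one.
Bind Z := branch(W, 5, L); no other remaining equation mentions Z.
Decompose branch/3: W =?= L,  one =?= one,  one =?= one.
Bind W := L; substituting into the one remaining equation that mentions W gives: branch(L, one, true) =?= branch(branch(true, pair(5, 5), pair(true, 4)), one, true). Substituting into the earlier binding gives Z := branch(L, 5, L).
Delete trivial equation one =?= one.
Delete trivial equation one =?= one.
Decompose branch/3: L =?= branch(true, pair(5, 5), pair(true, 4)),  one =?= one,  true =?= true.
Bind L := branch(true, pair(5, 5), pair(true, 4)); no other remaining equation mentions L. Substituting into the earlier bindings gives Z := branch(branch(true, pair(5, 5), pair(true, 4)), 5, branch(true, pair(5, 5), pair(true, 4))), W := branch(true, pair(5, 5), pair(true, 4)).
Delete trivial equation one =?= one.
Delete trivial equation true =?= true.
MGU = { Z -> branch(branch(true, pair(5, 5), pair(true, 4)), 5, branch(true, pair(5, 5), pair(true, 4))), W -> branch(true, pair(5, 5), pair(true, 4)), L -> branch(true, pair(5, 5), pair(true, 4)) }, so Z -> branch(branch(true, pair(5, 5), pair(true, 4)), 5, branch(true, pair(5, 5), pair(true, 4))).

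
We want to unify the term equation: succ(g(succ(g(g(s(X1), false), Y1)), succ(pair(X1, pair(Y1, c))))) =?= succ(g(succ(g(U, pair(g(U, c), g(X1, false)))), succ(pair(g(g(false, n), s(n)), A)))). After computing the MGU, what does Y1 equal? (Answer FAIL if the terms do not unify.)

pair(g(g(s(g(g(false, n), s(n))), false), c), g(g(g(false, n), s(n)), false))

Decompose succ/1: g(succ(g(g(s(X1), false), Y1)), succ(pair(X1, pair(Y1, c)))) =?= g(succ(g(U, pair(g(U, c), g(X1, false)))), succ(pair(g(g(false, n), s(n)), A))).
Decompose g/2: succ(g(g(s(X1), false), Y1)) =?= succ(g(U, pair(g(U, c), g(X1, false)))),  succ(pair(X1, pair(Y1, c))) =?= succ(pair(g(g(false, n), s(n)), A)).
Decompose succ/1: g(g(s(X1), false), Y1) =?= g(U, pair(g(U, c), g(X1, false))).
Decompose g/2: g(s(X1), false) =?= U,  Y1 =?= pair(g(U, c), g(X1, false)).
Bind U := g(s(X1), false); substituting into the one remaining equation that mentions U gives: Y1 =?= pair(g(g(s(X1), false), c), g(X1, false)).
Bind Y1 := pair(g(g(s(X1), false), c), g(X1, false)); substituting into the remaining equation gives: succ(pair(X1, pair(pair(g(g(s(X1), false), c), g(X1, false)), c))) =?= succ(pair(g(g(false, n), s(n)), A)).
Decompose succ/1: pair(X1, pair(pair(g(g(s(X1), false), c), g(X1, false)), c)) =?= pair(g(g(false, n), s(n)), A).
Decompose pair/2: X1 =?= g(g(false, n), s(n)),  pair(pair(g(g(s(X1), false), c), g(X1, false)), c) =?= A.
Bind X1 := g(g(false, n), s(n)); substituting into the remaining equation gives: pair(pair(g(g(s(g(g(false, n), s(n))), false), c), g(g(g(false, n), s(n)), false)), c) =?= A. Substituting into the earlier bindings gives U := g(s(g(g(false, n), s(n))), false), Y1 := pair(g(g(s(g(g(false, n), s(n))), false), c), g(g(g(false, n), s(n)), false)).
Bind A := pair(pair(g(g(s(g(g(false, n), s(n))), false), c), g(g(g(false, n), s(n)), false)), c).
MGU = { U ↦ g(s(g(g(false, n), s(n))), false), Y1 ↦ pair(g(g(s(g(g(false, n), s(n))), false), c), g(g(g(false, n), s(n)), false)), X1 ↦ g(g(false, n), s(n)), A ↦ pair(pair(g(g(s(g(g(false, n), s(n))), false), c), g(g(g(false, n), s(n)), false)), c) }, so Y1 ↦ pair(g(g(s(g(g(false, n), s(n))), false), c), g(g(g(false, n), s(n)), false)).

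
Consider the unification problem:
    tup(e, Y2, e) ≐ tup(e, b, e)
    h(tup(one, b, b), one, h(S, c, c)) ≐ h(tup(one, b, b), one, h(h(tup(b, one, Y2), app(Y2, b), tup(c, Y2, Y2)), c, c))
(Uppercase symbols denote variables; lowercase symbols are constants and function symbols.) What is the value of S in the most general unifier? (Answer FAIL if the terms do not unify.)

h(tup(b, one, b), app(b, b), tup(c, b, b))

Decompose tup/3: e ≐ e,  Y2 ≐ b,  e ≐ e.
Delete trivial equation e ≐ e.
Bind Y2 := b; substituting into the one remaining equation that mentions Y2 gives: h(tup(one, b, b), one, h(S, c, c)) ≐ h(tup(one, b, b), one, h(h(tup(b, one, b), app(b, b), tup(c, b, b)), c, c)).
Delete trivial equation e ≐ e.
Decompose h/3: tup(one, b, b) ≐ tup(one, b, b),  one ≐ one,  h(S, c, c) ≐ h(h(tup(b, one, b), app(b, b), tup(c, b, b)), c, c).
Delete trivial equation tup(one, b, b) ≐ tup(one, b, b).
Delete trivial equation one ≐ one.
Decompose h/3: S ≐ h(tup(b, one, b), app(b, b), tup(c, b, b)),  c ≐ c,  c ≐ c.
Bind S := h(tup(b, one, b), app(b, b), tup(c, b, b)); no other remaining equation mentions S.
Delete trivial equation c ≐ c.
Delete trivial equation c ≐ c.
MGU = { Y2 := b, S := h(tup(b, one, b), app(b, b), tup(c, b, b)) }, so S := h(tup(b, one, b), app(b, b), tup(c, b, b)).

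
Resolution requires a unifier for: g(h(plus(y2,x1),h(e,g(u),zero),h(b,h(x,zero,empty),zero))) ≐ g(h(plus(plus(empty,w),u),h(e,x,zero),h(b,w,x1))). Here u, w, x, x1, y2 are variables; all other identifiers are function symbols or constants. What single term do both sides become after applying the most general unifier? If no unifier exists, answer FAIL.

g(h(plus(plus(empty,h(g(zero),zero,empty)),zero),h(e,g(zero),zero),h(b,h(g(zero),zero,empty),zero)))

Decompose g/1: h(plus(y2,x1),h(e,g(u),zero),h(b,h(x,zero,empty),zero)) ≐ h(plus(plus(empty,w),u),h(e,x,zero),h(b,w,x1)).
Decompose h/3: plus(y2,x1) ≐ plus(plus(empty,w),u),  h(e,g(u),zero) ≐ h(e,x,zero),  h(b,h(x,zero,empty),zero) ≐ h(b,w,x1).
Decompose plus/2: y2 ≐ plus(empty,w),  x1 ≐ u.
Bind y2 := plus(empty,w); no other remaining equation mentions y2.
Bind x1 := u; substituting into the one remaining equation that mentions x1 gives: h(b,h(x,zero,empty),zero) ≐ h(b,w,u).
Decompose h/3: e ≐ e,  g(u) ≐ x,  zero ≐ zero.
Delete trivial equation e ≐ e.
Bind x := g(u); substituting into the one remaining equation that mentions x gives: h(b,h(g(u),zero,empty),zero) ≐ h(b,w,u).
Delete trivial equation zero ≐ zero.
Decompose h/3: b ≐ b,  h(g(u),zero,empty) ≐ w,  zero ≐ u.
Delete trivial equation b ≐ b.
Bind w := h(g(u),zero,empty); no other remaining equation mentions w. Substituting into the earlier binding gives y2 := plus(empty,h(g(u),zero,empty)).
Bind u := zero. Substituting into the earlier bindings gives y2 := plus(empty,h(g(zero),zero,empty)), x1 := zero, x := g(zero), w := h(g(zero),zero,empty).
Applying the MGU to either side gives g(h(plus(plus(empty,h(g(zero),zero,empty)),zero),h(e,g(zero),zero),h(b,h(g(zero),zero,empty),zero))).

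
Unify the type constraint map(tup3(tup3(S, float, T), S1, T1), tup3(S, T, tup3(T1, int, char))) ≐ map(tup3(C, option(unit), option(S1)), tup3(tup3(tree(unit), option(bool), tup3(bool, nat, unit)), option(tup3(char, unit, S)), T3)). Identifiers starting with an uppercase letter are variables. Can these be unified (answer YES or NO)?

YES

Decompose map/2: tup3(tup3(S, float, T), S1, T1) ≐ tup3(C, option(unit), option(S1)),  tup3(S, T, tup3(T1, int, char)) ≐ tup3(tup3(tree(unit), option(bool), tup3(bool, nat, unit)), option(tup3(char, unit, S)), T3).
Decompose tup3/3: tup3(S, float, T) ≐ C,  S1 ≐ option(unit),  T1 ≐ option(S1).
Bind C := tup3(S, float, T); no other remaining equation mentions C.
Bind S1 := option(unit); substituting into the one remaining equation that mentions S1 gives: T1 ≐ option(option(unit)).
Bind T1 := option(option(unit)); substituting into the remaining equation gives: tup3(S, T, tup3(option(option(unit)), int, char)) ≐ tup3(tup3(tree(unit), option(bool), tup3(bool, nat, unit)), option(tup3(char, unit, S)), T3).
Decompose tup3/3: S ≐ tup3(tree(unit), option(bool), tup3(bool, nat, unit)),  T ≐ option(tup3(char, unit, S)),  tup3(option(option(unit)), int, char) ≐ T3.
Bind S := tup3(tree(unit), option(bool), tup3(bool, nat, unit)); substituting into the one remaining equation that mentions S gives: T ≐ option(tup3(char, unit, tup3(tree(unit), option(bool), tup3(bool, nat, unit)))). Substituting into the earlier binding gives C := tup3(tup3(tree(unit), option(bool), tup3(bool, nat, unit)), float, T).
Bind T := option(tup3(char, unit, tup3(tree(unit), option(bool), tup3(bool, nat, unit)))); no other remaining equation mentions T. Substituting into the earlier binding gives C := tup3(tup3(tree(unit), option(bool), tup3(bool, nat, unit)), float, option(tup3(char, unit, tup3(tree(unit), option(bool), tup3(bool, nat, unit))))).
Bind T3 := tup3(option(option(unit)), int, char).
No equations remain and no clash or occurs-check failure arose, so a unifier exists.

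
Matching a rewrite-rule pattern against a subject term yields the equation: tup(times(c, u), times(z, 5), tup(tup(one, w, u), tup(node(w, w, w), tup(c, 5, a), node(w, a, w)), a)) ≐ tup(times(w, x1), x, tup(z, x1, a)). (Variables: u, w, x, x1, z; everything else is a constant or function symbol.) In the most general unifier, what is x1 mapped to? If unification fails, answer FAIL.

tup(node(c, c, c), tup(c, 5, a), node(c, a, c))

Decompose tup/3: times(c, u) ≐ times(w, x1),  times(z, 5) ≐ x,  tup(tup(one, w, u), tup(node(w, w, w), tup(c, 5, a), node(w, a, w)), a) ≐ tup(z, x1, a).
Decompose times/2: c ≐ w,  u ≐ x1.
Bind w := c; substituting into the one remaining equation that mentions w gives: tup(tup(one, c, u), tup(node(c, c, c), tup(c, 5, a), node(c, a, c)), a) ≐ tup(z, x1, a).
Bind u := x1; substituting into the one remaining equation that mentions u gives: tup(tup(one, c, x1), tup(node(c, c, c), tup(c, 5, a), node(c, a, c)), a) ≐ tup(z, x1, a).
Bind x := times(z, 5); no other remaining equation mentions x.
Decompose tup/3: tup(one, c, x1) ≐ z,  tup(node(c, c, c), tup(c, 5, a), node(c, a, c)) ≐ x1,  a ≐ a.
Bind z := tup(one, c, x1); no other remaining equation mentions z. Substituting into the earlier binding gives x := times(tup(one, c, x1), 5).
Bind x1 := tup(node(c, c, c), tup(c, 5, a), node(c, a, c)); no other remaining equation mentions x1. Substituting into the earlier bindings gives u := tup(node(c, c, c), tup(c, 5, a), node(c, a, c)), x := times(tup(one, c, tup(node(c, c, c), tup(c, 5, a), node(c, a, c))), 5), z := tup(one, c, tup(node(c, c, c), tup(c, 5, a), node(c, a, c))).
Delete trivial equation a ≐ a.
MGU = { w := c, u := tup(node(c, c, c), tup(c, 5, a), node(c, a, c)), x := times(tup(one, c, tup(node(c, c, c), tup(c, 5, a), node(c, a, c))), 5), z := tup(one, c, tup(node(c, c, c), tup(c, 5, a), node(c, a, c))), x1 := tup(node(c, c, c), tup(c, 5, a), node(c, a, c)) }, so x1 := tup(node(c, c, c), tup(c, 5, a), node(c, a, c)).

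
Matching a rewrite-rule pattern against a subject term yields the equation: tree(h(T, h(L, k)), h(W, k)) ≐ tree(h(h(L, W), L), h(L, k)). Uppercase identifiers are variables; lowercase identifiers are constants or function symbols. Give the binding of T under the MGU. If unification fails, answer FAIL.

Decompose tree/2: h(T, h(L, k)) ≐ h(h(L, W), L),  h(W, k) ≐ h(L, k).
Decompose h/2: T ≐ h(L, W),  h(L, k) ≐ L.
Bind T := h(L, W); no other remaining equation mentions T.
Occurs check fails: L occurs in h(L, k); the equation L ≐ h(L, k) has no finite solution.

FAIL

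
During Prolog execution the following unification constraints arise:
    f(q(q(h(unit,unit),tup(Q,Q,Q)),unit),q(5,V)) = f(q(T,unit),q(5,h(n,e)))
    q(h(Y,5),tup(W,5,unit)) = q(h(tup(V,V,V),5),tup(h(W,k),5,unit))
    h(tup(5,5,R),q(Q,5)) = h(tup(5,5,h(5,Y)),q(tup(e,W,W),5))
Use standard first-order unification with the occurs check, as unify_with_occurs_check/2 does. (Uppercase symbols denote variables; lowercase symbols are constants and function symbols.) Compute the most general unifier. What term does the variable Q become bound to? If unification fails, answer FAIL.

FAIL

Decompose f/2: q(q(h(unit,unit),tup(Q,Q,Q)),unit) = q(T,unit),  q(5,V) = q(5,h(n,e)).
Decompose q/2: q(h(unit,unit),tup(Q,Q,Q)) = T,  unit = unit.
Bind T := q(h(unit,unit),tup(Q,Q,Q)); no other remaining equation mentions T.
Delete trivial equation unit = unit.
Decompose q/2: 5 = 5,  V = h(n,e).
Delete trivial equation 5 = 5.
Bind V := h(n,e); substituting into the one remaining equation that mentions V gives: q(h(Y,5),tup(W,5,unit)) = q(h(tup(h(n,e),h(n,e),h(n,e)),5),tup(h(W,k),5,unit)).
Decompose q/2: h(Y,5) = h(tup(h(n,e),h(n,e),h(n,e)),5),  tup(W,5,unit) = tup(h(W,k),5,unit).
Decompose h/2: Y = tup(h(n,e),h(n,e),h(n,e)),  5 = 5.
Bind Y := tup(h(n,e),h(n,e),h(n,e)); substituting into the one remaining equation that mentions Y gives: h(tup(5,5,R),q(Q,5)) = h(tup(5,5,h(5,tup(h(n,e),h(n,e),h(n,e)))),q(tup(e,W,W),5)).
Delete trivial equation 5 = 5.
Decompose tup/3: W = h(W,k),  5 = 5,  unit = unit.
Occurs check fails: W occurs in h(W,k); the equation W = h(W,k) has no finite solution.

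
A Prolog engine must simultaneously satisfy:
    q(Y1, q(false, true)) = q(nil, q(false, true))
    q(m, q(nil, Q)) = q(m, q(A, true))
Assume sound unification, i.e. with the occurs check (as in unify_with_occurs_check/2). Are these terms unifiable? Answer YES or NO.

Decompose q/2: Y1 = nil,  q(false, true) = q(false, true).
Bind Y1 := nil; no other remaining equation mentions Y1.
Delete trivial equation q(false, true) = q(false, true).
Decompose q/2: m = m,  q(nil, Q) = q(A, true).
Delete trivial equation m = m.
Decompose q/2: nil = A,  Q = true.
Bind A := nil; no other remaining equation mentions A.
Bind Q := true.
No equations remain and no clash or occurs-check failure arose, so a unifier exists.

YES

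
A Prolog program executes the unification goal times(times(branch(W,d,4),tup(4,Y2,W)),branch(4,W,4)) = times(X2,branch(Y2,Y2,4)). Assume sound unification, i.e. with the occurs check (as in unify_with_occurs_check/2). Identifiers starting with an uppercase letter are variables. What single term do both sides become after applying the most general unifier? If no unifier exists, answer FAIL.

Decompose times/2: times(branch(W,d,4),tup(4,Y2,W)) = X2,  branch(4,W,4) = branch(Y2,Y2,4).
Bind X2 := times(branch(W,d,4),tup(4,Y2,W)); no other remaining equation mentions X2.
Decompose branch/3: 4 = Y2,  W = Y2,  4 = 4.
Bind Y2 := 4; substituting into the one remaining equation that mentions Y2 gives: W = 4. Substituting into the earlier binding gives X2 := times(branch(W,d,4),tup(4,4,W)).
Bind W := 4; no other remaining equation mentions W. Substituting into the earlier binding gives X2 := times(branch(4,d,4),tup(4,4,4)).
Delete trivial equation 4 = 4.
Applying the MGU to either side gives times(times(branch(4,d,4),tup(4,4,4)),branch(4,4,4)).

times(times(branch(4,d,4),tup(4,4,4)),branch(4,4,4))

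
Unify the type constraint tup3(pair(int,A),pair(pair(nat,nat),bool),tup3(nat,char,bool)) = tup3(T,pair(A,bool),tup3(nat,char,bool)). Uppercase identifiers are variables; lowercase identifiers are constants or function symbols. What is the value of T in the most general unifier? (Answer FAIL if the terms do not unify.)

Decompose tup3/3: pair(int,A) = T,  pair(pair(nat,nat),bool) = pair(A,bool),  tup3(nat,char,bool) = tup3(nat,char,bool).
Bind T := pair(int,A); no other remaining equation mentions T.
Decompose pair/2: pair(nat,nat) = A,  bool = bool.
Bind A := pair(nat,nat); no other remaining equation mentions A. Substituting into the earlier binding gives T := pair(int,pair(nat,nat)).
Delete trivial equation bool = bool.
Delete trivial equation tup3(nat,char,bool) = tup3(nat,char,bool).
MGU = { T -> pair(int,pair(nat,nat)), A -> pair(nat,nat) }, so T -> pair(int,pair(nat,nat)).

pair(int,pair(nat,nat))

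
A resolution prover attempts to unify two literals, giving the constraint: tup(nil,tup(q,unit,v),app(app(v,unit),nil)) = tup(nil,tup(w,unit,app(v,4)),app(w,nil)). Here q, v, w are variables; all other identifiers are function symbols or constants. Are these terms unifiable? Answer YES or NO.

Decompose tup/3: nil = nil,  tup(q,unit,v) = tup(w,unit,app(v,4)),  app(app(v,unit),nil) = app(w,nil).
Delete trivial equation nil = nil.
Decompose tup/3: q = w,  unit = unit,  v = app(v,4).
Bind q := w; no other remaining equation mentions q.
Delete trivial equation unit = unit.
Occurs check fails: v occurs in app(v,4); the equation v = app(v,4) has no finite solution.

NO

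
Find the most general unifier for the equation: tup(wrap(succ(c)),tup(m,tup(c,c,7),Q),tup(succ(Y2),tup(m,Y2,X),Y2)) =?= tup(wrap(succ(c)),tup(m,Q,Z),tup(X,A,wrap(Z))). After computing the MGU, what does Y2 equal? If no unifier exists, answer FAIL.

wrap(tup(c,c,7))

Decompose tup/3: wrap(succ(c)) =?= wrap(succ(c)),  tup(m,tup(c,c,7),Q) =?= tup(m,Q,Z),  tup(succ(Y2),tup(m,Y2,X),Y2) =?= tup(X,A,wrap(Z)).
Delete trivial equation wrap(succ(c)) =?= wrap(succ(c)).
Decompose tup/3: m =?= m,  tup(c,c,7) =?= Q,  Q =?= Z.
Delete trivial equation m =?= m.
Bind Q := tup(c,c,7); substituting into the one remaining equation that mentions Q gives: tup(c,c,7) =?= Z.
Bind Z := tup(c,c,7); substituting into the remaining equation gives: tup(succ(Y2),tup(m,Y2,X),Y2) =?= tup(X,A,wrap(tup(c,c,7))).
Decompose tup/3: succ(Y2) =?= X,  tup(m,Y2,X) =?= A,  Y2 =?= wrap(tup(c,c,7)).
Bind X := succ(Y2); substituting into the one remaining equation that mentions X gives: tup(m,Y2,succ(Y2)) =?= A.
Bind A := tup(m,Y2,succ(Y2)); no other remaining equation mentions A.
Bind Y2 := wrap(tup(c,c,7)). Substituting into the earlier bindings gives X := succ(wrap(tup(c,c,7))), A := tup(m,wrap(tup(c,c,7)),succ(wrap(tup(c,c,7)))).
MGU = { Q -> tup(c,c,7), Z -> tup(c,c,7), X -> succ(wrap(tup(c,c,7))), A -> tup(m,wrap(tup(c,c,7)),succ(wrap(tup(c,c,7)))), Y2 -> wrap(tup(c,c,7)) }, so Y2 -> wrap(tup(c,c,7)).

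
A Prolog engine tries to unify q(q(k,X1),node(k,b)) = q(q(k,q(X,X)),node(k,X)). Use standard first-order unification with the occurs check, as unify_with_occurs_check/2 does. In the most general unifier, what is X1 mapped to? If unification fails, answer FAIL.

q(b,b)

Decompose q/2: q(k,X1) = q(k,q(X,X)),  node(k,b) = node(k,X).
Decompose q/2: k = k,  X1 = q(X,X).
Delete trivial equation k = k.
Bind X1 := q(X,X); no other remaining equation mentions X1.
Decompose node/2: k = k,  b = X.
Delete trivial equation k = k.
Bind X := b. Substituting into the earlier binding gives X1 := q(b,b).
MGU = { X1 -> q(b,b), X -> b }, so X1 -> q(b,b).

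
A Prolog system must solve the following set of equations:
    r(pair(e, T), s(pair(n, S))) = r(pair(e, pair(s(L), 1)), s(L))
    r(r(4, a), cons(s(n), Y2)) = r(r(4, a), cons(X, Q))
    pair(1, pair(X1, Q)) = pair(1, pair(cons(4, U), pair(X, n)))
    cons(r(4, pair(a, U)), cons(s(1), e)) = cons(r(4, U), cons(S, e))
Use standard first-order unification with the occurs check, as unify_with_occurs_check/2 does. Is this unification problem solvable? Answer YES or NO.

Decompose r/2: pair(e, T) = pair(e, pair(s(L), 1)),  s(pair(n, S)) = s(L).
Decompose pair/2: e = e,  T = pair(s(L), 1).
Delete trivial equation e = e.
Bind T := pair(s(L), 1); no other remaining equation mentions T.
Decompose s/1: pair(n, S) = L.
Bind L := pair(n, S); no other remaining equation mentions L. Substituting into the earlier binding gives T := pair(s(pair(n, S)), 1).
Decompose r/2: r(4, a) = r(4, a),  cons(s(n), Y2) = cons(X, Q).
Delete trivial equation r(4, a) = r(4, a).
Decompose cons/2: s(n) = X,  Y2 = Q.
Bind X := s(n); substituting into the one remaining equation that mentions X gives: pair(1, pair(X1, Q)) = pair(1, pair(cons(4, U), pair(s(n), n))).
Bind Y2 := Q; no other remaining equation mentions Y2.
Decompose pair/2: 1 = 1,  pair(X1, Q) = pair(cons(4, U), pair(s(n), n)).
Delete trivial equation 1 = 1.
Decompose pair/2: X1 = cons(4, U),  Q = pair(s(n), n).
Bind X1 := cons(4, U); no other remaining equation mentions X1.
Bind Q := pair(s(n), n); no other remaining equation mentions Q. Substituting into the earlier binding gives Y2 := pair(s(n), n).
Decompose cons/2: r(4, pair(a, U)) = r(4, U),  cons(s(1), e) = cons(S, e).
Decompose r/2: 4 = 4,  pair(a, U) = U.
Delete trivial equation 4 = 4.
Occurs check fails: U occurs in pair(a, U); the equation U = pair(a, U) has no finite solution.

NO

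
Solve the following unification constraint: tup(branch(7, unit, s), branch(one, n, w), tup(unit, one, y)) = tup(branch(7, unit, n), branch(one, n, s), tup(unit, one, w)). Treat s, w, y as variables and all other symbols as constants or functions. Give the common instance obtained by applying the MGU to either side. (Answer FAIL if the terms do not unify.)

tup(branch(7, unit, n), branch(one, n, n), tup(unit, one, n))

Decompose tup/3: branch(7, unit, s) = branch(7, unit, n),  branch(one, n, w) = branch(one, n, s),  tup(unit, one, y) = tup(unit, one, w).
Decompose branch/3: 7 = 7,  unit = unit,  s = n.
Delete trivial equation 7 = 7.
Delete trivial equation unit = unit.
Bind s := n; substituting into the one remaining equation that mentions s gives: branch(one, n, w) = branch(one, n, n).
Decompose branch/3: one = one,  n = n,  w = n.
Delete trivial equation one = one.
Delete trivial equation n = n.
Bind w := n; substituting into the remaining equation gives: tup(unit, one, y) = tup(unit, one, n).
Decompose tup/3: unit = unit,  one = one,  y = n.
Delete trivial equation unit = unit.
Delete trivial equation one = one.
Bind y := n.
Applying the MGU to either side gives tup(branch(7, unit, n), branch(one, n, n), tup(unit, one, n)).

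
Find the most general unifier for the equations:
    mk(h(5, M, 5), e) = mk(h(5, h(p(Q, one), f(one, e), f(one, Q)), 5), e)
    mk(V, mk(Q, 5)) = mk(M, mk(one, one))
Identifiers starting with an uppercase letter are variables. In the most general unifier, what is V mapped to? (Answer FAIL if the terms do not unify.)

Decompose mk/2: h(5, M, 5) = h(5, h(p(Q, one), f(one, e), f(one, Q)), 5),  e = e.
Decompose h/3: 5 = 5,  M = h(p(Q, one), f(one, e), f(one, Q)),  5 = 5.
Delete trivial equation 5 = 5.
Bind M := h(p(Q, one), f(one, e), f(one, Q)); substituting into the one remaining equation that mentions M gives: mk(V, mk(Q, 5)) = mk(h(p(Q, one), f(one, e), f(one, Q)), mk(one, one)).
Delete trivial equation 5 = 5.
Delete trivial equation e = e.
Decompose mk/2: V = h(p(Q, one), f(one, e), f(one, Q)),  mk(Q, 5) = mk(one, one).
Bind V := h(p(Q, one), f(one, e), f(one, Q)); no other remaining equation mentions V.
Decompose mk/2: Q = one,  5 = one.
Bind Q := one; no other remaining equation mentions Q. Substituting into the earlier bindings gives M := h(p(one, one), f(one, e), f(one, one)), V := h(p(one, one), f(one, e), f(one, one)).
Clash: constants 5 and one differ; no unifier exists.

FAIL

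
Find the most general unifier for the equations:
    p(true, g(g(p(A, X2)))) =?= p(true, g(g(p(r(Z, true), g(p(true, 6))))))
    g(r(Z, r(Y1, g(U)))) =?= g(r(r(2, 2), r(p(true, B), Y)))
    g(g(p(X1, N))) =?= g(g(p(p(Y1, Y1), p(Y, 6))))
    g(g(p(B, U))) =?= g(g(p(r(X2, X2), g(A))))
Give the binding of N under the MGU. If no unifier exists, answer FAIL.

p(g(g(r(r(2, 2), true))), 6)

Decompose p/2: true =?= true,  g(g(p(A, X2))) =?= g(g(p(r(Z, true), g(p(true, 6))))).
Delete trivial equation true =?= true.
Decompose g/1: g(p(A, X2)) =?= g(p(r(Z, true), g(p(true, 6)))).
Decompose g/1: p(A, X2) =?= p(r(Z, true), g(p(true, 6))).
Decompose p/2: A =?= r(Z, true),  X2 =?= g(p(true, 6)).
Bind A := r(Z, true); substituting into the one remaining equation that mentions A gives: g(g(p(B, U))) =?= g(g(p(r(X2, X2), g(r(Z, true))))).
Bind X2 := g(p(true, 6)); substituting into the one remaining equation that mentions X2 gives: g(g(p(B, U))) =?= g(g(p(r(g(p(true, 6)), g(p(true, 6))), g(r(Z, true))))).
Decompose g/1: r(Z, r(Y1, g(U))) =?= r(r(2, 2), r(p(true, B), Y)).
Decompose r/2: Z =?= r(2, 2),  r(Y1, g(U)) =?= r(p(true, B), Y).
Bind Z := r(2, 2); substituting into the one remaining equation that mentions Z gives: g(g(p(B, U))) =?= g(g(p(r(g(p(true, 6)), g(p(true, 6))), g(r(r(2, 2), true))))). Substituting into the earlier binding gives A := r(r(2, 2), true).
Decompose r/2: Y1 =?= p(true, B),  g(U) =?= Y.
Bind Y1 := p(true, B); substituting into the one remaining equation that mentions Y1 gives: g(g(p(X1, N))) =?= g(g(p(p(p(true, B), p(true, B)), p(Y, 6)))).
Bind Y := g(U); substituting into the one remaining equation that mentions Y gives: g(g(p(X1, N))) =?= g(g(p(p(p(true, B), p(true, B)), p(g(U), 6)))).
Decompose g/1: g(p(X1, N)) =?= g(p(p(p(true, B), p(true, B)), p(g(U), 6))).
Decompose g/1: p(X1, N) =?= p(p(p(true, B), p(true, B)), p(g(U), 6)).
Decompose p/2: X1 =?= p(p(true, B), p(true, B)),  N =?= p(g(U), 6).
Bind X1 := p(p(true, B), p(true, B)); no other remaining equation mentions X1.
Bind N := p(g(U), 6); no other remaining equation mentions N.
Decompose g/1: g(p(B, U)) =?= g(p(r(g(p(true, 6)), g(p(true, 6))), g(r(r(2, 2), true)))).
Decompose g/1: p(B, U) =?= p(r(g(p(true, 6)), g(p(true, 6))), g(r(r(2, 2), true))).
Decompose p/2: B =?= r(g(p(true, 6)), g(p(true, 6))),  U =?= g(r(r(2, 2), true)).
Bind B := r(g(p(true, 6)), g(p(true, 6))); no other remaining equation mentions B. Substituting into the earlier bindings gives Y1 := p(true, r(g(p(true, 6)), g(p(true, 6)))), X1 := p(p(true, r(g(p(true, 6)), g(p(true, 6)))), p(true, r(g(p(true, 6)), g(p(true, 6))))).
Bind U := g(r(r(2, 2), true)). Substituting into the earlier bindings gives Y := g(g(r(r(2, 2), true))), N := p(g(g(r(r(2, 2), true))), 6).
MGU = { A ↦ r(r(2, 2), true), X2 ↦ g(p(true, 6)), Z ↦ r(2, 2), Y1 ↦ p(true, r(g(p(true, 6)), g(p(true, 6)))), Y ↦ g(g(r(r(2, 2), true))), X1 ↦ p(p(true, r(g(p(true, 6)), g(p(true, 6)))), p(true, r(g(p(true, 6)), g(p(true, 6))))), N ↦ p(g(g(r(r(2, 2), true))), 6), B ↦ r(g(p(true, 6)), g(p(true, 6))), U ↦ g(r(r(2, 2), true)) }, so N ↦ p(g(g(r(r(2, 2), true))), 6).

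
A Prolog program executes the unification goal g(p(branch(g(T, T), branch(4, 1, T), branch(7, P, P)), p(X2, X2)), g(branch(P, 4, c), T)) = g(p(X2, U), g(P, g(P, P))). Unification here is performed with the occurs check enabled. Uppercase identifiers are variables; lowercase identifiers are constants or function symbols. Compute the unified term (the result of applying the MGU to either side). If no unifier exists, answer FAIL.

Decompose g/2: p(branch(g(T, T), branch(4, 1, T), branch(7, P, P)), p(X2, X2)) = p(X2, U),  g(branch(P, 4, c), T) = g(P, g(P, P)).
Decompose p/2: branch(g(T, T), branch(4, 1, T), branch(7, P, P)) = X2,  p(X2, X2) = U.
Bind X2 := branch(g(T, T), branch(4, 1, T), branch(7, P, P)); substituting into the one remaining equation that mentions X2 gives: p(branch(g(T, T), branch(4, 1, T), branch(7, P, P)), branch(g(T, T), branch(4, 1, T), branch(7, P, P))) = U.
Bind U := p(branch(g(T, T), branch(4, 1, T), branch(7, P, P)), branch(g(T, T), branch(4, 1, T), branch(7, P, P))); no other remaining equation mentions U.
Decompose g/2: branch(P, 4, c) = P,  T = g(P, P).
Occurs check fails: P occurs in branch(P, 4, c); the equation P = branch(P, 4, c) has no finite solution.

FAIL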